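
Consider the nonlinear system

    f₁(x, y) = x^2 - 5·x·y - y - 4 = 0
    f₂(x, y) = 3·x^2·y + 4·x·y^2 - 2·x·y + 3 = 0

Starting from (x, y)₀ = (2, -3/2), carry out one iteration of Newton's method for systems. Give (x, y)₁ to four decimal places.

At (2, -3/2): F = (16.5000, 9.0000).
Jacobian J = [[2·x - 5·y, -5·x - 1], [6·x·y + 4·y^2 - 2·y, 3·x^2 + 8·x·y - 2·x]].
At the point, J = [[11.5000, -11.0000], [-6.0000, -16.0000]] (det J = -250.0000).
Solving J·Δ = −F gives Δ = (-0.6600, 0.8100).
Then the next iterate is (x, y)₁ = (1.3400, -0.6900).

(1.3400, -0.6900)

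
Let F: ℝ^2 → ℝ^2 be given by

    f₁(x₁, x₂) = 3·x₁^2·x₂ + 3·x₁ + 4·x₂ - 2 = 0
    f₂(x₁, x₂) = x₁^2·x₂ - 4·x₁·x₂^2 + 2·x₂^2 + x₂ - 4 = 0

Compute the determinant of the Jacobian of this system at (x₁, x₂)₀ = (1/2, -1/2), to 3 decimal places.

J = [[6·x₁·x₂ + 3, 3·x₁^2 + 4], [2·x₁·x₂ - 4·x₂^2, x₁^2 - 8·x₁·x₂ + 4·x₂ + 1]].
At the point, J = [[1.500, 4.750], [-1.500, 1.250]].
det J = 9.000.

9.000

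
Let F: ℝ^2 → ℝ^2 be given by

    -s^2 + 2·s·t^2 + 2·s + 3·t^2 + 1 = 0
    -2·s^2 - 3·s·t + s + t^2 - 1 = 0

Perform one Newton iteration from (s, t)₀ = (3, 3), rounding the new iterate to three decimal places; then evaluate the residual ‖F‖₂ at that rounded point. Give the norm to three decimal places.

25.451

At (3, 3): F = (79.000, -34.000).
Jacobian J = [[-2·s + 2·t^2 + 2, 4·s·t + 6·t], [-4·s - 3·t + 1, -3·s + 2·t]].
At the point, J = [[14.000, 54.000], [-20.000, -3.000]] (det J = 1038.000).
Solving J·Δ = −F gives Δ = (-1.540, -1.064).
Then the next iterate is (s, t)₁ = (1.460, 1.936).
Re-evaluating at (1.460, 1.936): F = (23.97713, -8.53478), so ‖F‖₂ = 25.451.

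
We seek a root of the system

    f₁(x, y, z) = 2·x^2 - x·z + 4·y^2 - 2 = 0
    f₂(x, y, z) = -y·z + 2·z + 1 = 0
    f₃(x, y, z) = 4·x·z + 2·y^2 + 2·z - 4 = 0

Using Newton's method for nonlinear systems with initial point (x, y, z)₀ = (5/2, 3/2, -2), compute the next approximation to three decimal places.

At (5/2, 3/2, -2): F = (24.500, 0.000, -23.500).
Jacobian J = [[4·x - z, 8·y, -x], [0, -z, -y + 2], [4·z, 4·y, 4·x + 2]].
At the point, J = [[12.000, 12.000, -2.500], [0.000, 2.000, 0.500], [-8.000, 6.000, 12.000]] (det J = 164.000).
Solving J·Δ = −F gives Δ = (-1.561, -0.262, 1.049).
Then the next iterate is (x, y, z)₁ = (0.939, 1.238, -0.951).

(0.939, 1.238, -0.951)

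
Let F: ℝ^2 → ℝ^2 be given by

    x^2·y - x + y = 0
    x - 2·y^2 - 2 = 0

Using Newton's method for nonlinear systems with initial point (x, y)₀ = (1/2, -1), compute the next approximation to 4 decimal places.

At (1/2, -1): F = (-1.7500, -3.5000).
Jacobian J = [[2·x·y - 1, x^2 + 1], [1, -4·y]].
At the point, J = [[-2.0000, 1.2500], [1.0000, 4.0000]] (det J = -9.2500).
Solving J·Δ = −F gives Δ = (-0.2838, 0.9459).
Then the next iterate is (x, y)₁ = (0.2162, -0.0541).

(0.2162, -0.0541)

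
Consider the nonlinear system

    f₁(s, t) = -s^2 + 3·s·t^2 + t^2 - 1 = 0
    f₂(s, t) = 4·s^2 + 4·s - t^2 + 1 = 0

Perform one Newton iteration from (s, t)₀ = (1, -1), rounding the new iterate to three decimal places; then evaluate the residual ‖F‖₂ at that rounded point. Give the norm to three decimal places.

1.914

At (1, -1): F = (2.000, 8.000).
Jacobian J = [[-2·s + 3·t^2, 6·s·t + 2·t], [8·s + 4, -2·t]].
At the point, J = [[1.000, -8.000], [12.000, 2.000]] (det J = 98.000).
Solving J·Δ = −F gives Δ = (-0.694, 0.163).
Then the next iterate is (s, t)₁ = (0.306, -0.837).
Re-evaluating at (0.306, -0.837): F = (0.25006, 1.89798), so ‖F‖₂ = 1.914.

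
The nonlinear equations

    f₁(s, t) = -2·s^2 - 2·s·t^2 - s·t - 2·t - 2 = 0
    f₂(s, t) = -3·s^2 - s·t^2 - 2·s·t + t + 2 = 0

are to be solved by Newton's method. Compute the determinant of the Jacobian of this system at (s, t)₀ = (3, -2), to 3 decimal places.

216.000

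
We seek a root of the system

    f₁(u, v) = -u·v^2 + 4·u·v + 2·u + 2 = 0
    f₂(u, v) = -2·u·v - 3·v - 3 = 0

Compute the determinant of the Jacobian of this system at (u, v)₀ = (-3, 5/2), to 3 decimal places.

32.250

J = [[-v^2 + 4·v + 2, -2·u·v + 4·u], [-2·v, -2·u - 3]].
At the point, J = [[5.750, 3.000], [-5.000, 3.000]].
det J = 32.250.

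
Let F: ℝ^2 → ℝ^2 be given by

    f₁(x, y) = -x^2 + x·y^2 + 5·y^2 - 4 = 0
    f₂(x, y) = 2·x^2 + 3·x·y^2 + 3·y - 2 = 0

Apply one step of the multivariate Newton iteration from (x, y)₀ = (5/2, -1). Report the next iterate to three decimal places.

At (5/2, -1): F = (-2.750, 15.000).
Jacobian J = [[-2·x + y^2, 2·x·y + 10·y], [4·x + 3·y^2, 6·x·y + 3]].
At the point, J = [[-4.000, -15.000], [13.000, -12.000]] (det J = 243.000).
Solving J·Δ = −F gives Δ = (-1.062, 0.100).
Then the next iterate is (x, y)₁ = (1.438, -0.900).

(1.438, -0.900)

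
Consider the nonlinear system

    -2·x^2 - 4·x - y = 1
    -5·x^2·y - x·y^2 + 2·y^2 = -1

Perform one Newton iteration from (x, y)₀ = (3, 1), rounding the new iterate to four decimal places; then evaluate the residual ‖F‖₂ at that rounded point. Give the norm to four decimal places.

8.9554

At (3, 1): F = (-32.0000, -45.0000).
Jacobian J = [[-4·x - 4, -1], [-10·x·y - y^2, -5·x^2 - 2·x·y + 4·y]].
At the point, J = [[-16.0000, -1.0000], [-31.0000, -47.0000]] (det J = 721.0000).
Solving J·Δ = −F gives Δ = (-2.0236, 0.3773).
Then the next iterate is (x, y)₁ = (0.9764, 1.3773).
Re-evaluating at (0.9764, 1.3773): F = (-8.189614, -3.623569), so ‖F‖₂ = 8.9554.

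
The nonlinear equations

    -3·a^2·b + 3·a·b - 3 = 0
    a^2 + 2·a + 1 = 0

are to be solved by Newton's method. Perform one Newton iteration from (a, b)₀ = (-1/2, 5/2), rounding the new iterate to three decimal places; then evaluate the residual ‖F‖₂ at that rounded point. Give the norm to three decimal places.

At (-1/2, 5/2): F = (-8.625, 0.250).
Jacobian J = [[-6·a·b + 3·b, -3·a^2 + 3·a], [2·a + 2, 0]].
At the point, J = [[15.000, -2.250], [1.000, 0.000]] (det J = 2.250).
Solving J·Δ = −F gives Δ = (-0.250, -5.500).
Then the next iterate is (a, b)₁ = (-0.750, -3.000).
Re-evaluating at (-0.750, -3.000): F = (8.81250, 0.06250), so ‖F‖₂ = 8.813.

8.813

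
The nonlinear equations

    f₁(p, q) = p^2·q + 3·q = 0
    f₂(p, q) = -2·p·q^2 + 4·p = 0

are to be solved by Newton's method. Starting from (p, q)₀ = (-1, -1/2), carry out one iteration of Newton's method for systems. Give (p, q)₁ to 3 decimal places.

At (-1, -1/2): F = (-2.000, -3.500).
Jacobian J = [[2·p·q, p^2 + 3], [-2·q^2 + 4, -4·p·q]].
At the point, J = [[1.000, 4.000], [3.500, -2.000]] (det J = -16.000).
Solving J·Δ = −F gives Δ = (1.125, 0.219).
Then the next iterate is (p, q)₁ = (0.125, -0.281).

(0.125, -0.281)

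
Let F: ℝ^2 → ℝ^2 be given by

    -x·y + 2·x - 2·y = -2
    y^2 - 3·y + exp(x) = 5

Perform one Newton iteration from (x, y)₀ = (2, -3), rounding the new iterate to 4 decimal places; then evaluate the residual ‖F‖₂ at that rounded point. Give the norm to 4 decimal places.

At (2, -3): F = (18.0000, 20.389056).
Jacobian J = [[-y + 2, -x - 2], [exp(x), 2·y - 3]].
At the point, J = [[5.0000, -4.0000], [7.389056, -9.0000]] (det J = -15.443776).
Solving J·Δ = −F gives Δ = (-5.2088, -2.0110).
Then the next iterate is (x, y)₁ = (-3.2088, -5.0110).
Re-evaluating at (-3.2088, -5.0110): F = (-10.474897, 35.183526), so ‖F‖₂ = 36.7097.

36.7097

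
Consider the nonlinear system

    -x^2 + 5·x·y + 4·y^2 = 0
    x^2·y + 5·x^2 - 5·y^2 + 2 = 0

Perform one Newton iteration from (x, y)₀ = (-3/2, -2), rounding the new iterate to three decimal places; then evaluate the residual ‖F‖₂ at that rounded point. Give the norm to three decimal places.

At (-3/2, -2): F = (28.750, -11.250).
Jacobian J = [[-2·x + 5·y, 5·x + 8·y], [2·x·y + 10·x, x^2 - 10·y]].
At the point, J = [[-7.000, -23.500], [-9.000, 22.250]] (det J = -367.250).
Solving J·Δ = −F gives Δ = (1.022, 0.919).
Then the next iterate is (x, y)₁ = (-0.478, -1.081).
Re-evaluating at (-0.478, -1.081): F = (7.02935, -2.94738), so ‖F‖₂ = 7.622.

7.622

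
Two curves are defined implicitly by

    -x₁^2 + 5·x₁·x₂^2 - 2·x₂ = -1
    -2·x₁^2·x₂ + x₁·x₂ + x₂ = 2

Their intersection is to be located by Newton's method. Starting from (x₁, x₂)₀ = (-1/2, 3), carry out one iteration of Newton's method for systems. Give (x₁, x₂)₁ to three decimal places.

At (-1/2, 3): F = (-27.750, -2.000).
Jacobian J = [[-2·x₁ + 5·x₂^2, 10·x₁·x₂ - 2], [-4·x₁·x₂ + x₂, -2·x₁^2 + x₁ + 1]].
At the point, J = [[46.000, -17.000], [9.000, 0.000]] (det J = 153.000).
Solving J·Δ = −F gives Δ = (0.222, -1.031).
Then the next iterate is (x₁, x₂)₁ = (-0.278, 1.969).

(-0.278, 1.969)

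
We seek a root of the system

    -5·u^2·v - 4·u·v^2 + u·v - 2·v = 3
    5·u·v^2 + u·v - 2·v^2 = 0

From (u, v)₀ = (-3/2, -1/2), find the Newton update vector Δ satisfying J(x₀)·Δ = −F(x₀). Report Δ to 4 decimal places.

(0.2353, 0.1811)

At (-3/2, -1/2): F = (5.8750, -1.6250).
Jacobian J = [[-10·u·v - 4·v^2 + v, -5·u^2 - 8·u·v + u - 2], [5·v^2 + v, 10·u·v + u - 4·v]].
At the point, J = [[-9.0000, -20.7500], [0.7500, 8.0000]] (det J = -56.4375).
Solving J·Δ = −F gives Δ = (0.2353, 0.1811).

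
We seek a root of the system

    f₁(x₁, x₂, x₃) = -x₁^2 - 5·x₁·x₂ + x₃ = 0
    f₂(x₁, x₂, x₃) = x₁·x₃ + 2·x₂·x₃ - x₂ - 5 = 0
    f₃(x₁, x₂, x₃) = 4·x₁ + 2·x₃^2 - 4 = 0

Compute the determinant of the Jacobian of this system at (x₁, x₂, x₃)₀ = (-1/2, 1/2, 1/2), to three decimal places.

J = [[-2·x₁ - 5·x₂, -5·x₁, 1], [x₃, 2·x₃ - 1, x₁ + 2·x₂], [4, 0, 4·x₃]].
At the point, J = [[-1.500, 2.500, 1.000], [0.500, 0.000, 0.500], [4.000, 0.000, 2.000]].
det J = 2.500.

2.500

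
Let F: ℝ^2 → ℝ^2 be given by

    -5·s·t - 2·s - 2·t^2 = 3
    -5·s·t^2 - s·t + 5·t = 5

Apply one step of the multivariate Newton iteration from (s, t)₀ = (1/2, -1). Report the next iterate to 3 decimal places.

At (1/2, -1): F = (-3.500, -12.000).
Jacobian J = [[-5·t - 2, -5·s - 4·t], [-5·t^2 - t, -10·s·t - s + 5]].
At the point, J = [[3.000, 1.500], [-4.000, 9.500]] (det J = 34.500).
Solving J·Δ = −F gives Δ = (0.442, 1.449).
Then the next iterate is (s, t)₁ = (0.942, 0.449).

(0.942, 0.449)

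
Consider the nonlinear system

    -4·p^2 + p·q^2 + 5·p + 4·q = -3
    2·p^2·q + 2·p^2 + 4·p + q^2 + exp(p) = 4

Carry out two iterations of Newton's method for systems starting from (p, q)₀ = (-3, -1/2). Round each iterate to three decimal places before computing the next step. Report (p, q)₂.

At (-3, -1/2): F = (-50.750, -6.70021).
Jacobian J = [[-8·p + q^2 + 5, 2·p·q + 4], [4·p·q + 4·p + exp(p) + 4, 2·p^2 + 2·q]].
At the point, J = [[29.250, 7.000], [-1.95021, 17.000]] (det J = 510.90149).
Solving J·Δ = −F gives Δ = (1.597, 0.577).
Then the next iterate is (p, q)₁ = (-1.403, 0.077).
Round to (-1.403, 0.077) and repeat: F = (-11.58895, -5.12026), J = [[16.22993, 3.78394], [-1.79827, 4.09082]].
Δ = (0.383, 1.420), so (p, q)₂ = (-1.020, 1.497).

(-1.020, 1.497)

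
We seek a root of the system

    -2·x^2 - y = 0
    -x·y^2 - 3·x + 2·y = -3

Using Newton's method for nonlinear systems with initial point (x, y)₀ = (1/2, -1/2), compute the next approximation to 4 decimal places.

(0.5455, -0.5909)

At (1/2, -1/2): F = (0.0000, 0.3750).
Jacobian J = [[-4·x, -1], [-y^2 - 3, -2·x·y + 2]].
At the point, J = [[-2.0000, -1.0000], [-3.2500, 2.5000]] (det J = -8.2500).
Solving J·Δ = −F gives Δ = (0.0455, -0.0909).
Then the next iterate is (x, y)₁ = (0.5455, -0.5909).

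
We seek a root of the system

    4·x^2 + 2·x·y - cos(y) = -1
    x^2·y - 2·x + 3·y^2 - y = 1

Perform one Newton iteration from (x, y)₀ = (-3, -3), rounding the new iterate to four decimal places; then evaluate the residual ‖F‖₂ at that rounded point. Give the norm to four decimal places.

At (-3, -3): F = (55.989992, 8.0000).
Jacobian J = [[8·x + 2·y, 2·x + sin(y)], [2·x·y - 2, x^2 + 6·y - 1]].
At the point, J = [[-30.0000, -6.141120], [16.0000, -10.0000]] (det J = 398.257920).
Solving J·Δ = −F gives Δ = (1.2825, 2.8520).
Then the next iterate is (x, y)₁ = (-1.7175, -0.1480).
Re-evaluating at (-1.7175, -0.1480): F = (12.318537, 2.212141), so ‖F‖₂ = 12.5156.

12.5156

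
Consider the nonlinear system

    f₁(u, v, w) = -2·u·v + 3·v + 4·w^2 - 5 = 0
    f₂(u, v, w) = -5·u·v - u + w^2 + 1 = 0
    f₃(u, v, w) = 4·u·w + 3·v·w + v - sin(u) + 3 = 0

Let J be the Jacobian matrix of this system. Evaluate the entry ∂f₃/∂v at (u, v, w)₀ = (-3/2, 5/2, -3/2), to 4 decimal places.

-3.5000

∂f₃/∂v = 3·w + 1.
At (-3/2, 5/2, -3/2) this is -3.5000.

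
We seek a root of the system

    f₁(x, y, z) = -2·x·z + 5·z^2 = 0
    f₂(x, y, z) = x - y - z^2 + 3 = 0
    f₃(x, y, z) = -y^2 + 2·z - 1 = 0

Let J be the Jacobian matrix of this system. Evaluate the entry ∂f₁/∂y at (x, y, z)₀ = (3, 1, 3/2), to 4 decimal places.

0.0000

∂f₁/∂y = 0.
At (3, 1, 3/2) this is 0.0000.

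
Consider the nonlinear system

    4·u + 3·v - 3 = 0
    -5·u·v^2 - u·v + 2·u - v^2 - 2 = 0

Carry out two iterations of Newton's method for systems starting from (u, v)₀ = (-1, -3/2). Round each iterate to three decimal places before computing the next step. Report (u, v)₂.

At (-1, -3/2): F = (-11.500, 3.500).
Jacobian J = [[4, 3], [-5·v^2 - v + 2, -10·u·v - u - 2·v]].
At the point, J = [[4.000, 3.000], [-7.750, -11.000]] (det J = -20.750).
Solving J·Δ = −F gives Δ = (5.590, -3.620).
Then the next iterate is (u, v)₁ = (4.590, -5.120).
Round to (4.590, -5.120) and repeat: F = (0.000, -597.15408), J = [[4.000, 3.000], [-123.952, 240.658]].
Δ = (-1.342, 1.790), so (u, v)₂ = (3.248, -3.330).

(3.248, -3.330)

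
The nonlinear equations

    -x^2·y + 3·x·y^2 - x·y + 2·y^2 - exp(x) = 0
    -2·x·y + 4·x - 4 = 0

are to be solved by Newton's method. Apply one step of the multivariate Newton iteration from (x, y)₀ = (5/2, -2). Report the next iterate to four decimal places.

At (5/2, -2): F = (43.317506, 16.0000).
Jacobian J = [[-2·x·y + 3·y^2 - y - exp(x), -x^2 + 6·x·y - x + 4·y], [-2·y + 4, -2·x]].
At the point, J = [[11.817506, -46.7500], [8.0000, -5.0000]] (det J = 314.912470).
Solving J·Δ = −F gives Δ = (-1.6875, 0.5000).
Then the next iterate is (x, y)₁ = (0.8125, -1.5000).

(0.8125, -1.5000)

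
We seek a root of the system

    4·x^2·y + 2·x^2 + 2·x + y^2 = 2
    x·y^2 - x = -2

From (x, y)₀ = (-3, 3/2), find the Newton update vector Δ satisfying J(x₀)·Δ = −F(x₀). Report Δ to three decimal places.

(1.446, 0.006)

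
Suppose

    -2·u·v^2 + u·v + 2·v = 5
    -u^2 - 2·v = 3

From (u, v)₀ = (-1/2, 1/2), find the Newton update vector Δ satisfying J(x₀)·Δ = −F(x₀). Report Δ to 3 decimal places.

(7.450, 1.600)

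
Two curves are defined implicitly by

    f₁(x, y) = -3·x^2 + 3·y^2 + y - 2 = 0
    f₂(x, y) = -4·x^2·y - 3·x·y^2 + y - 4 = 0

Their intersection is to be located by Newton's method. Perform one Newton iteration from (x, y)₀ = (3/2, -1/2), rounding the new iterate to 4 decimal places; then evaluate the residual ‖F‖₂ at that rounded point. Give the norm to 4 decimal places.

At (3/2, -1/2): F = (-8.5000, -1.1250).
Jacobian J = [[-6·x, 6·y + 1], [-8·x·y - 3·y^2, -4·x^2 - 6·x·y + 1]].
At the point, J = [[-9.0000, -2.0000], [5.2500, -3.5000]] (det J = 42.0000).
Solving J·Δ = −F gives Δ = (-0.6548, -1.3036).
Then the next iterate is (x, y)₁ = (0.8452, -1.8036).
Re-evaluating at (0.8452, -1.8036): F = (3.812230, -8.898138), so ‖F‖₂ = 9.6804.

9.6804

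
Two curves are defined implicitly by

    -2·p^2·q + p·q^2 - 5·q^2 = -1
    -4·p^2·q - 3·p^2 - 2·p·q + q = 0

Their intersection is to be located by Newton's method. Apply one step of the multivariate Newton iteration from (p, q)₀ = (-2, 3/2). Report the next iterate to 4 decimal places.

At (-2, 3/2): F = (-26.7500, -28.5000).
Jacobian J = [[-4·p·q + q^2, -2·p^2 + 2·p·q - 10·q], [-8·p·q - 6·p - 2·q, -4·p^2 - 2·p + 1]].
At the point, J = [[14.2500, -29.0000], [33.0000, -11.0000]] (det J = 800.2500).
Solving J·Δ = −F gives Δ = (0.6651, -0.5956).
Then the next iterate is (p, q)₁ = (-1.3349, 0.9044).

(-1.3349, 0.9044)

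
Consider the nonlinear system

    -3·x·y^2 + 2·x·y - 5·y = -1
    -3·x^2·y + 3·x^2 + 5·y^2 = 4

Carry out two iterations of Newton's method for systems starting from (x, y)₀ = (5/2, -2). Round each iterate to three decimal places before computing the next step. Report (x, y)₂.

(1.836, -0.138)

At (5/2, -2): F = (-29.000, 72.250).
Jacobian J = [[-3·y^2 + 2·y, -6·x·y + 2·x - 5], [-6·x·y + 6·x, -3·x^2 + 10·y]].
At the point, J = [[-16.000, 30.000], [45.000, -38.750]] (det J = -730.000).
Solving J·Δ = −F gives Δ = (-1.430, 0.204).
Then the next iterate is (x, y)₁ = (1.070, -1.796).
Round to (1.070, -1.796) and repeat: F = (-4.21767, 21.73150), J = [[-13.26885, 8.67032], [17.95032, -21.39470]].
Δ = (0.766, 1.658), so (x, y)₂ = (1.836, -0.138).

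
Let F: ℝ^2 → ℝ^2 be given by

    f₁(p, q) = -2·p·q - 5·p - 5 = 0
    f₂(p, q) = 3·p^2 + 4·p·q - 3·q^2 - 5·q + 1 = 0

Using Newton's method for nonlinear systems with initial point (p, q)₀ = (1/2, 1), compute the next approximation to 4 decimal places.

At (1/2, 1): F = (-8.5000, -4.2500).
Jacobian J = [[-2·q - 5, -2·p], [6·p + 4·q, 4·p - 6·q - 5]].
At the point, J = [[-7.0000, -1.0000], [7.0000, -9.0000]] (det J = 70.0000).
Solving J·Δ = −F gives Δ = (-1.0321, -1.2750).
Then the next iterate is (p, q)₁ = (-0.5321, -0.2750).

(-0.5321, -0.2750)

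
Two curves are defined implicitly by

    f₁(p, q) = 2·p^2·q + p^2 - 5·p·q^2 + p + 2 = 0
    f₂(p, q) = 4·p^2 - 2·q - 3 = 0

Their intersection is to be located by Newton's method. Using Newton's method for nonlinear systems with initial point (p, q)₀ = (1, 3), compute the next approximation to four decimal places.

(1.2465, 1.4859)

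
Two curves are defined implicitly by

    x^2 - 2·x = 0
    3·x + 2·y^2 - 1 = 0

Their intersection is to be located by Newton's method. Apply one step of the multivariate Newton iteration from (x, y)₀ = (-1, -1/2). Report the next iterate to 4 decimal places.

(-0.2500, -1.1250)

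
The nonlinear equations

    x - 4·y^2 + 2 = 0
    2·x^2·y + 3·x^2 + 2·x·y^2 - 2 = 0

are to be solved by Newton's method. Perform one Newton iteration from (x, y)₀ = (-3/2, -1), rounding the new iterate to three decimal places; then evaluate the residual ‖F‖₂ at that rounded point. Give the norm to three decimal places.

At (-3/2, -1): F = (-3.500, -2.750).
Jacobian J = [[1, -8·y], [4·x·y + 6·x + 2·y^2, 2·x^2 + 4·x·y]].
At the point, J = [[1.000, 8.000], [-1.000, 10.500]] (det J = 18.500).
Solving J·Δ = −F gives Δ = (0.797, 0.338).
Then the next iterate is (x, y)₁ = (-0.703, -0.662).
Re-evaluating at (-0.703, -0.662): F = (-0.45598, -1.78788), so ‖F‖₂ = 1.845.

1.845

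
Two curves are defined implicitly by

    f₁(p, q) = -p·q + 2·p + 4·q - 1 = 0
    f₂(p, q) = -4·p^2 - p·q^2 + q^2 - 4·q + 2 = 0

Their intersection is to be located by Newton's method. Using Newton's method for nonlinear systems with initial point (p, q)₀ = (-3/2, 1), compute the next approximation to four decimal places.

(-0.6891, 0.5798)

At (-3/2, 1): F = (1.5000, -8.5000).
Jacobian J = [[-q + 2, -p + 4], [-8·p - q^2, -2·p·q + 2·q - 4]].
At the point, J = [[1.0000, 5.5000], [11.0000, 1.0000]] (det J = -59.5000).
Solving J·Δ = −F gives Δ = (0.8109, -0.4202).
Then the next iterate is (p, q)₁ = (-0.6891, 0.5798).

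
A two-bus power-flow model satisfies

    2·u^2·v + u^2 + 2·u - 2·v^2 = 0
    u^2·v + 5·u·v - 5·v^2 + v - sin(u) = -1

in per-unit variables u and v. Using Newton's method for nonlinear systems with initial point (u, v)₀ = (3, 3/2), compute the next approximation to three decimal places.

At (3, 3/2): F = (37.500, 27.10888).
Jacobian J = [[4·u·v + 2·u + 2, 2·u^2 - 4·v], [2·u·v + 5·v - cos(u), u^2 + 5·u - 10·v + 1]].
At the point, J = [[26.000, 12.000], [17.48999, 10.000]] (det J = 50.12009).
Solving J·Δ = −F gives Δ = (-0.991, -0.977).
Then the next iterate is (u, v)₁ = (2.009, 0.523).

(2.009, 0.523)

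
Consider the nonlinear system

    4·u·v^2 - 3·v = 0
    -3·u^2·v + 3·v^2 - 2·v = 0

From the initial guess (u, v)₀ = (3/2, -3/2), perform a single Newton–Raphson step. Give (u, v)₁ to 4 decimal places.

At (3/2, -3/2): F = (18.0000, 19.8750).
Jacobian J = [[4·v^2, 8·u·v - 3], [-6·u·v, -3·u^2 + 6·v - 2]].
At the point, J = [[9.0000, -21.0000], [13.5000, -17.7500]] (det J = 123.7500).
Solving J·Δ = −F gives Δ = (-0.7909, 0.5182).
Then the next iterate is (u, v)₁ = (0.7091, -0.9818).

(0.7091, -0.9818)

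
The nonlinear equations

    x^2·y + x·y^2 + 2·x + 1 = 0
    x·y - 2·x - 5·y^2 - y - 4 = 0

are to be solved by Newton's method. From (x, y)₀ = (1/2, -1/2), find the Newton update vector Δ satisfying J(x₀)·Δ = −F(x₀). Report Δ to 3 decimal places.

At (1/2, -1/2): F = (2.000, -6.000).
Jacobian J = [[2·x·y + y^2 + 2, x^2 + 2·x·y], [y - 2, x - 10·y - 1]].
At the point, J = [[1.750, -0.250], [-2.500, 4.500]] (det J = 7.250).
Solving J·Δ = −F gives Δ = (-1.034, 0.759).

(-1.034, 0.759)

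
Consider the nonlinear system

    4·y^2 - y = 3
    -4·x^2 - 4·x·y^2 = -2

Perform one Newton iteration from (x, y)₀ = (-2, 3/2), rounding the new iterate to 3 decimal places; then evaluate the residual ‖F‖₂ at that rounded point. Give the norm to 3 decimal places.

2.204

At (-2, 3/2): F = (4.500, 4.000).
Jacobian J = [[0, 8·y - 1], [-8·x - 4·y^2, -8·x·y]].
At the point, J = [[0.000, 11.000], [7.000, 24.000]] (det J = -77.000).
Solving J·Δ = −F gives Δ = (0.831, -0.409).
Then the next iterate is (x, y)₁ = (-1.169, 1.091).
Re-evaluating at (-1.169, 1.091): F = (0.67012, 2.09951), so ‖F‖₂ = 2.204.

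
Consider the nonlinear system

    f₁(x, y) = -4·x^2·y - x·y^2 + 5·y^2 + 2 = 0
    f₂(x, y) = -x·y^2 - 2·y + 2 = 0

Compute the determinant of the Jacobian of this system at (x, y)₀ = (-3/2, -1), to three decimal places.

J = [[-8·x·y - y^2, -4·x^2 - 2·x·y + 10·y], [-y^2, -2·x·y - 2]].
At the point, J = [[-13.000, -22.000], [-1.000, -5.000]].
det J = 43.000.

43.000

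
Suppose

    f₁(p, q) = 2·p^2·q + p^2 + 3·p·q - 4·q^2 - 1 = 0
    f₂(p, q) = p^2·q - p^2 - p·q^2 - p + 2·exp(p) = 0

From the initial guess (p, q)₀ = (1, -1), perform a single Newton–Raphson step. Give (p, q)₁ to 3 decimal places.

At (1, -1): F = (-9.000, 1.43656).
Jacobian J = [[4·p·q + 2·p + 3·q, 2·p^2 + 3·p - 8·q], [2·p·q - 2·p - q^2 + 2·exp(p) - 1, p^2 - 2·p·q]].
At the point, J = [[-5.000, 13.000], [-0.56344, 3.000]] (det J = -7.67533).
Solving J·Δ = −F gives Δ = (-5.951, -1.597).
Then the next iterate is (p, q)₁ = (-4.951, -2.597).

(-4.951, -2.597)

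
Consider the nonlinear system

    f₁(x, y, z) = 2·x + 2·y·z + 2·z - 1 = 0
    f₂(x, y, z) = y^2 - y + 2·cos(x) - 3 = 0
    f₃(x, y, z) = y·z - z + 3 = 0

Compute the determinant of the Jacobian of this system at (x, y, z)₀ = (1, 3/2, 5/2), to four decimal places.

-14.8294

J = [[2, 2·z, 2·y + 2], [-2·sin(x), 2·y - 1, 0], [0, z, y - 1]].
At the point, J = [[2.0000, 5.0000, 5.0000], [-1.682942, 2.0000, 0.0000], [0.0000, 2.5000, 0.5000]].
det J = -14.8294.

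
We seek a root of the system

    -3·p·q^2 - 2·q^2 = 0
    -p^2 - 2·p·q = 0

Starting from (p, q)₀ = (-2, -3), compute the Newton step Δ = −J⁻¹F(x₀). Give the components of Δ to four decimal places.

(1.8182, -0.5455)

At (-2, -3): F = (36.0000, -16.0000).
Jacobian J = [[-3·q^2, -6·p·q - 4·q], [-2·p - 2·q, -2·p]].
At the point, J = [[-27.0000, -24.0000], [10.0000, 4.0000]] (det J = 132.0000).
Solving J·Δ = −F gives Δ = (1.8182, -0.5455).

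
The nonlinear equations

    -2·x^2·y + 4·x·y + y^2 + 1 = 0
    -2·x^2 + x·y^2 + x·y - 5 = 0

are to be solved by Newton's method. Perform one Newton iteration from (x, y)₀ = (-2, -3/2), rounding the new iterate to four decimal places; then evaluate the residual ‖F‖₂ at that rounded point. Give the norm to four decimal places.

7.9594

At (-2, -3/2): F = (27.2500, -14.5000).
Jacobian J = [[-4·x·y + 4·y, -2·x^2 + 4·x + 2·y], [-4·x + y^2 + y, 2·x·y + x]].
At the point, J = [[-18.0000, -19.0000], [8.7500, 4.0000]] (det J = 94.2500).
Solving J·Δ = −F gives Δ = (1.7666, -0.2394).
Then the next iterate is (x, y)₁ = (-0.2334, -1.7394).
Re-evaluating at (-0.2334, -1.7394): F = (5.838926, -5.409130), so ‖F‖₂ = 7.9594.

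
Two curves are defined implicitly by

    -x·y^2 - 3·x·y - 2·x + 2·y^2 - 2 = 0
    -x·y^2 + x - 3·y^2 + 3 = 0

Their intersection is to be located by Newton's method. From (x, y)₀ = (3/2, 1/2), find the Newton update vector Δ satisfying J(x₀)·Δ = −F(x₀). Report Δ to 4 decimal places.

(-2.2925, 0.3679)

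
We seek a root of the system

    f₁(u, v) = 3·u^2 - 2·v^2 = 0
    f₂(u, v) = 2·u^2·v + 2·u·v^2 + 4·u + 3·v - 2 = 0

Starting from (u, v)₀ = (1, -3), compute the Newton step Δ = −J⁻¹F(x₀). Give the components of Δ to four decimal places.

At (1, -3): F = (-15.0000, 5.0000).
Jacobian J = [[6·u, -4·v], [4·u·v + 2·v^2 + 4, 2·u^2 + 4·u·v + 3]].
At the point, J = [[6.0000, 12.0000], [10.0000, -7.0000]] (det J = -162.0000).
Solving J·Δ = −F gives Δ = (0.2778, 1.1111).

(0.2778, 1.1111)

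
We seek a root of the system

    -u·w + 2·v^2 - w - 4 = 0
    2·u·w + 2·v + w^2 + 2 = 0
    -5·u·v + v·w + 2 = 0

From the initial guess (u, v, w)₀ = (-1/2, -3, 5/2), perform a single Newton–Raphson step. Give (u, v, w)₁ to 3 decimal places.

At (-1/2, -3, 5/2): F = (12.750, -0.250, -13.000).
Jacobian J = [[-w, 4·v, -u - 1], [2·w, 2, 2·u + 2·w], [-5·v, -5·u + w, v]].
At the point, J = [[-2.500, -12.000, -0.500], [5.000, 2.000, 4.000], [15.000, 5.000, -3.000]] (det J = -832.500).
Solving J·Δ = −F gives Δ = (0.347, 1.027, -0.885).
Then the next iterate is (u, v, w)₁ = (-0.153, -1.973, 1.615).

(-0.153, -1.973, 1.615)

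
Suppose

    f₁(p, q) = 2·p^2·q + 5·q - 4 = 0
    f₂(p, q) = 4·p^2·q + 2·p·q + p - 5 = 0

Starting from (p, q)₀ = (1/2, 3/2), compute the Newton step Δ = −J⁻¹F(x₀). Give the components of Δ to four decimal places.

At (1/2, 3/2): F = (4.2500, -1.5000).
Jacobian J = [[4·p·q, 2·p^2 + 5], [8·p·q + 2·q + 1, 4·p^2 + 2·p]].
At the point, J = [[3.0000, 5.5000], [10.0000, 2.0000]] (det J = -49.0000).
Solving J·Δ = −F gives Δ = (0.3418, -0.9592).

(0.3418, -0.9592)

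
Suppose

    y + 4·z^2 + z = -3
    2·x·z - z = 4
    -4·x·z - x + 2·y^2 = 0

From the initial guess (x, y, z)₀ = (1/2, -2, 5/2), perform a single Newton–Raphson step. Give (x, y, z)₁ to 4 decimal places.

At (1/2, -2, 5/2): F = (28.5000, -4.0000, 2.5000).
Jacobian J = [[0, 1, 8·z + 1], [2·z, 0, 2·x - 1], [-4·z - 1, 4·y, -4·x]].
At the point, J = [[0.0000, 1.0000, 21.0000], [5.0000, 0.0000, 0.0000], [-11.0000, -8.0000, -2.0000]] (det J = -830.0000).
Solving J·Δ = −F gives Δ = (0.8000, -0.4536, -1.3355).
Then the next iterate is (x, y, z)₁ = (1.3000, -2.4536, 1.1645).

(1.3000, -2.4536, 1.1645)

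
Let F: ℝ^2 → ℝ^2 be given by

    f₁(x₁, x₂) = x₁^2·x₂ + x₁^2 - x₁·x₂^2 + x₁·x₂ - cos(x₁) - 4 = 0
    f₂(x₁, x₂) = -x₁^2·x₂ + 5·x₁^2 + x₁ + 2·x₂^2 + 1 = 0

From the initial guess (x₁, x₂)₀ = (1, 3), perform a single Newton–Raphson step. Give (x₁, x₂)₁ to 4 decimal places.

(0.6867, 1.1424)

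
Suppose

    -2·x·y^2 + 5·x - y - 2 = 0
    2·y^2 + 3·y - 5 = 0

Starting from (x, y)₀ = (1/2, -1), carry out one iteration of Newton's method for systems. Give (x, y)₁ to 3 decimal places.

At (1/2, -1): F = (0.500, -6.000).
Jacobian J = [[-2·y^2 + 5, -4·x·y - 1], [0, 4·y + 3]].
At the point, J = [[3.000, 1.000], [0.000, -1.000]] (det J = -3.000).
Solving J·Δ = −F gives Δ = (1.833, -6.000).
Then the next iterate is (x, y)₁ = (2.333, -7.000).

(2.333, -7.000)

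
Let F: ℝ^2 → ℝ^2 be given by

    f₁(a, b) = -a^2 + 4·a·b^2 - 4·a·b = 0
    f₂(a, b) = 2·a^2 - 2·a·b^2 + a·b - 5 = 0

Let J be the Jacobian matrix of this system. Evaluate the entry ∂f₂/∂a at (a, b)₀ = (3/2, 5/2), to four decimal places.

-4.0000

∂f₂/∂a = 4·a - 2·b^2 + b.
At (3/2, 5/2) this is -4.0000.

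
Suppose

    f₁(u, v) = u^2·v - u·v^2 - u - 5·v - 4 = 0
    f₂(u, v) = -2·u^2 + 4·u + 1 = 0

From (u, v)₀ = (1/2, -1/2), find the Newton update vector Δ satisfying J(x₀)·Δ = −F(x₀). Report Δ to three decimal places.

(-1.250, -0.015)

At (1/2, -1/2): F = (-2.250, 2.500).
Jacobian J = [[2·u·v - v^2 - 1, u^2 - 2·u·v - 5], [-4·u + 4, 0]].
At the point, J = [[-1.750, -4.250], [2.000, 0.000]] (det J = 8.500).
Solving J·Δ = −F gives Δ = (-1.250, -0.015).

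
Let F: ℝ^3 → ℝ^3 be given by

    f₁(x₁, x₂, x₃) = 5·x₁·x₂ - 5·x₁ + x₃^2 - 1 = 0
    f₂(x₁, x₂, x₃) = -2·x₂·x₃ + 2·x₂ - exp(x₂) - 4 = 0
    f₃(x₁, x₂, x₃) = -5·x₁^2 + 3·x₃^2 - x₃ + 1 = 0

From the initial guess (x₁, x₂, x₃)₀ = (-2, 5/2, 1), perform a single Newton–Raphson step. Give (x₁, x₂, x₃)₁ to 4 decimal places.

(-0.8746, 1.6237, -0.1015)

At (-2, 5/2, 1): F = (-15.0000, -16.182494, -17.0000).
Jacobian J = [[5·x₂ - 5, 5·x₁, 2·x₃], [0, -2·x₃ - exp(x₂) + 2, -2·x₂], [-10·x₁, 0, 6·x₃ - 1]].
At the point, J = [[7.5000, -10.0000, 2.0000], [0.0000, -12.182494, -5.0000], [20.0000, 0.0000, 5.0000]] (det J = 1030.456235).
Solving J·Δ = −F gives Δ = (1.1254, -0.8763, -1.1015).
Then the next iterate is (x₁, x₂, x₃)₁ = (-0.8746, 1.6237, -0.1015).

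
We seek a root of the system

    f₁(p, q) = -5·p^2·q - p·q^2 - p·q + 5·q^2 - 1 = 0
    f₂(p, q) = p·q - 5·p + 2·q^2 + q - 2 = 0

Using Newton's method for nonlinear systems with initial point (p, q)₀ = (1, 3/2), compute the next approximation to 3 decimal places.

(0.915, 1.400)

At (1, 3/2): F = (-1.000, 0.500).
Jacobian J = [[-10·p·q - q^2 - q, -5·p^2 - 2·p·q - p + 10·q], [q - 5, p + 4·q + 1]].
At the point, J = [[-18.750, 6.000], [-3.500, 8.000]] (det J = -129.000).
Solving J·Δ = −F gives Δ = (-0.085, -0.100).
Then the next iterate is (p, q)₁ = (0.915, 1.400).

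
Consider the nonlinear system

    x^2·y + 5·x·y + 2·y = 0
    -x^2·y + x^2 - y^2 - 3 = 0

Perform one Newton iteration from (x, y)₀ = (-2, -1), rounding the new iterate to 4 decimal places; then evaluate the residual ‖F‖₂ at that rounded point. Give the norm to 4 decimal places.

At (-2, -1): F = (4.0000, 4.0000).
Jacobian J = [[2·x·y + 5·y, x^2 + 5·x + 2], [-2·x·y + 2·x, -x^2 - 2·y]].
At the point, J = [[-1.0000, -4.0000], [-8.0000, -2.0000]] (det J = -30.0000).
Solving J·Δ = −F gives Δ = (0.2667, 0.9333).
Then the next iterate is (x, y)₁ = (-1.7333, -0.0667).
Re-evaluating at (-1.7333, -0.0667): F = (0.244267, 0.200269), so ‖F‖₂ = 0.3159.

0.3159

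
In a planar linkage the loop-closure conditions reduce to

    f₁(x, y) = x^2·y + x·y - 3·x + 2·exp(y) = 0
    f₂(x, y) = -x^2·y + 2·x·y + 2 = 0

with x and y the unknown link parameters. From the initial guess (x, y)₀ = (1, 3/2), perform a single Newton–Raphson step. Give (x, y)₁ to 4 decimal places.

(20.6056, -2.0000)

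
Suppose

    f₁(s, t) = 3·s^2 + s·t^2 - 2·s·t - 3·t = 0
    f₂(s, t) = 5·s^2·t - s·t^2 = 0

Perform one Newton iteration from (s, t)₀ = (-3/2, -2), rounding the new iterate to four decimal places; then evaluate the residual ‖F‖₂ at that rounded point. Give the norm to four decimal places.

At (-3/2, -2): F = (0.7500, -16.5000).
Jacobian J = [[6·s + t^2 - 2·t, 2·s·t - 2·s - 3], [10·s·t - t^2, 5·s^2 - 2·s·t]].
At the point, J = [[-1.0000, 6.0000], [26.0000, 5.2500]] (det J = -161.2500).
Solving J·Δ = −F gives Δ = (0.6384, -0.0186).
Then the next iterate is (s, t)₁ = (-0.8616, -2.0186).
Re-evaluating at (-0.8616, -2.0186): F = (1.293611, -3.981783), so ‖F‖₂ = 4.1866.

4.1866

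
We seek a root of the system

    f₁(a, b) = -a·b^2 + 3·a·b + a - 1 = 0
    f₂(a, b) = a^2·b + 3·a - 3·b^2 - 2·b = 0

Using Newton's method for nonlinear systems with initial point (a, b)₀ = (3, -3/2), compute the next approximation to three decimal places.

At (3, -3/2): F = (-18.250, -8.250).
Jacobian J = [[-b^2 + 3·b + 1, -2·a·b + 3·a], [2·a·b + 3, a^2 - 6·b - 2]].
At the point, J = [[-5.750, 18.000], [-6.000, 16.000]] (det J = 16.000).
Solving J·Δ = −F gives Δ = (8.969, 3.879).
Then the next iterate is (a, b)₁ = (11.969, 2.379).

(11.969, 2.379)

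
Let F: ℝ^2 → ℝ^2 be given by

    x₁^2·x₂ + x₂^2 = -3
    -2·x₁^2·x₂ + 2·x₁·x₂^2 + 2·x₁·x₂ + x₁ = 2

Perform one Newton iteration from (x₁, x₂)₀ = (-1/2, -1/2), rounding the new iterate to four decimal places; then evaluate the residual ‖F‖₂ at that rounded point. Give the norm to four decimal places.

At (-1/2, -1/2): F = (3.1250, -2.0000).
Jacobian J = [[2·x₁·x₂, x₁^2 + 2·x₂], [-4·x₁·x₂ + 2·x₂^2 + 2·x₂ + 1, -2·x₁^2 + 4·x₁·x₂ + 2·x₁]].
At the point, J = [[0.5000, -0.7500], [-0.5000, -0.5000]] (det J = -0.6250).
Solving J·Δ = −F gives Δ = (-4.9000, 0.9000).
Then the next iterate is (x₁, x₂)₁ = (-5.4000, 0.4000).
Re-evaluating at (-5.4000, 0.4000): F = (14.8240, -36.7760), so ‖F‖₂ = 39.6513.

39.6513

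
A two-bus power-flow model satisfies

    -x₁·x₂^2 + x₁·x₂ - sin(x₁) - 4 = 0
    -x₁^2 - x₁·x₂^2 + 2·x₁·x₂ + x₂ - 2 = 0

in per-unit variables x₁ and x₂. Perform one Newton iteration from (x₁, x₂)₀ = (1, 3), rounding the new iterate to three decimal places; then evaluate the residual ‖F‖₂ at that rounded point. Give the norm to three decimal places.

At (1, 3): F = (-10.84147, -3.000).
Jacobian J = [[-x₂^2 + x₂ - cos(x₁), -2·x₁·x₂ + x₁], [-2·x₁ - x₂^2 + 2·x₂, -2·x₁·x₂ + 2·x₁ + 1]].
At the point, J = [[-6.54030, -5.000], [-5.000, -3.000]] (det J = -5.37909).
Solving J·Δ = −F gives Δ = (3.258, -6.430).
Then the next iterate is (x₁, x₂)₁ = (4.258, -3.430).
Re-evaluating at (4.258, -3.430): F = (-67.80135, -102.86539), so ‖F‖₂ = 123.200.

123.200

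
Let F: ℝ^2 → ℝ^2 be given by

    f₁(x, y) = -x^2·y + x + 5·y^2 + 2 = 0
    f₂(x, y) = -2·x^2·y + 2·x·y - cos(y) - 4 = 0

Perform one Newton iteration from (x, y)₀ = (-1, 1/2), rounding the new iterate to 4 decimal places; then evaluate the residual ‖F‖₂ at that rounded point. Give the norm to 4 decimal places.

At (-1, 1/2): F = (1.7500, -6.877583).
Jacobian J = [[-2·x·y + 1, -x^2 + 10·y], [-4·x·y + 2·y, -2·x^2 + 2·x + sin(y)]].
At the point, J = [[2.0000, 4.0000], [3.0000, -3.520574]] (det J = -19.041149).
Solving J·Δ = −F gives Δ = (1.1212, -0.9981).
Then the next iterate is (x, y)₁ = (0.1212, -0.4981).
Re-evaluating at (0.1212, -0.4981): F = (3.369035, -4.984598), so ‖F‖₂ = 6.0164.

6.0164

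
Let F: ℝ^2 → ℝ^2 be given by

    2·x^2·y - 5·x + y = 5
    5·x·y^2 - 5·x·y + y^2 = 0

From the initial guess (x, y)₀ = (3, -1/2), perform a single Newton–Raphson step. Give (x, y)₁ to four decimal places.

At (3, -1/2): F = (-29.5000, 11.5000).
Jacobian J = [[4·x·y - 5, 2·x^2 + 1], [5·y^2 - 5·y, 10·x·y - 5·x + 2·y]].
At the point, J = [[-11.0000, 19.0000], [3.7500, -31.0000]] (det J = 269.7500).
Solving J·Δ = −F gives Δ = (-2.5802, 0.0589).
Then the next iterate is (x, y)₁ = (0.4198, -0.4411).

(0.4198, -0.4411)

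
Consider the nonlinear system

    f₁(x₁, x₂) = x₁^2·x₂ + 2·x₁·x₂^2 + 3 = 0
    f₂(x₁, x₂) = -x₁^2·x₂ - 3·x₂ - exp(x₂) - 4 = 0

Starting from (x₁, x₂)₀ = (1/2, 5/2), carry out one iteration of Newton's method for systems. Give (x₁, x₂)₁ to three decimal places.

(0.387, 0.943)

At (1/2, 5/2): F = (9.875, -24.30749).
Jacobian J = [[2·x₁·x₂ + 2·x₂^2, x₁^2 + 4·x₁·x₂], [-2·x₁·x₂, -x₁^2 - exp(x₂) - 3]].
At the point, J = [[15.000, 5.250], [-2.500, -15.43249]] (det J = -218.36241).
Solving J·Δ = −F gives Δ = (-0.113, -1.557).
Then the next iterate is (x₁, x₂)₁ = (0.387, 0.943).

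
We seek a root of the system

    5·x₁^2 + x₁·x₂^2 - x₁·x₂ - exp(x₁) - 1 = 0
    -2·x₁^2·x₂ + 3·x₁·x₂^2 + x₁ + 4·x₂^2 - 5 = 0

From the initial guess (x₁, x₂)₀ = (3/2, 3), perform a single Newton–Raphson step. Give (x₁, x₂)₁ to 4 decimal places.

At (3/2, 3): F = (14.768311, 59.5000).
Jacobian J = [[10·x₁ + x₂^2 - x₂ - exp(x₁), 2·x₁·x₂ - x₁], [-4·x₁·x₂ + 3·x₂^2 + 1, -2·x₁^2 + 6·x₁·x₂ + 8·x₂]].
At the point, J = [[16.518311, 7.5000], [10.0000, 46.5000]] (det J = 693.101458).
Solving J·Δ = −F gives Δ = (-0.3470, -1.2050).
Then the next iterate is (x₁, x₂)₁ = (1.1530, 1.7950).

(1.1530, 1.7950)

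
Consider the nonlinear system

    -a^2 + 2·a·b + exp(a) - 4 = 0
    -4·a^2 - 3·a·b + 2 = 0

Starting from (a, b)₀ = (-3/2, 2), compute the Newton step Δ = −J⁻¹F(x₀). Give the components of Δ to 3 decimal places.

At (-3/2, 2): F = (-12.02687, 2.000).
Jacobian J = [[-2·a + 2·b + exp(a), 2·a], [-8·a - 3·b, -3·a]].
At the point, J = [[7.22313, -3.000], [6.000, 4.500]] (det J = 50.50409).
Solving J·Δ = −F gives Δ = (0.953, -1.715).

(0.953, -1.715)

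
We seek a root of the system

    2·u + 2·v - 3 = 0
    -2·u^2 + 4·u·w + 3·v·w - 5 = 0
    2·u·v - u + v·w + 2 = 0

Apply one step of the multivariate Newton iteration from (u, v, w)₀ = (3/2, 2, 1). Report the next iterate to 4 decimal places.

At (3/2, 2, 1): F = (4.0000, 2.5000, 8.5000).
Jacobian J = [[2, 2, 0], [-4·u + 4·w, 3·w, 4·u + 3·v], [2·v - 1, 2·u + w, v]].
At the point, J = [[2.0000, 2.0000, 0.0000], [-2.0000, 3.0000, 12.0000], [3.0000, 4.0000, 2.0000]] (det J = -4.0000).
Solving J·Δ = −F gives Δ = (6.5000, -8.5000, 3.0000).
Then the next iterate is (u, v, w)₁ = (8.0000, -6.5000, 4.0000).

(8.0000, -6.5000, 4.0000)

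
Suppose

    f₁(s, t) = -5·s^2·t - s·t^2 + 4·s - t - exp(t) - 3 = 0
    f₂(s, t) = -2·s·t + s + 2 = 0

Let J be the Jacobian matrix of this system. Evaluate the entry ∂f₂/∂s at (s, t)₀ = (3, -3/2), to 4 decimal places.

∂f₂/∂s = -2·t + 1.
At (3, -3/2) this is 4.0000.

4.0000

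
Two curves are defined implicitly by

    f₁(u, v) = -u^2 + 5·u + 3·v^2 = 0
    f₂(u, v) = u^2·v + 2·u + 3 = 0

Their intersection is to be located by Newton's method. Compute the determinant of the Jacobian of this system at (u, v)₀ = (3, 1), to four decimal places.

J = [[-2·u + 5, 6·v], [2·u·v + 2, u^2]].
At the point, J = [[-1.0000, 6.0000], [8.0000, 9.0000]].
det J = -57.0000.

-57.0000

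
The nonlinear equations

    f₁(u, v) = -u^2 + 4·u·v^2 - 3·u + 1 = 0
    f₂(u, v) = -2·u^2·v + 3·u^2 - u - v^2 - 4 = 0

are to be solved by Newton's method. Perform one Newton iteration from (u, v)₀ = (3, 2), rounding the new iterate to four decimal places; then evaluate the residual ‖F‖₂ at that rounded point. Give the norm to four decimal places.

12.2824

At (3, 2): F = (31.0000, -20.0000).
Jacobian J = [[-2·u + 4·v^2 - 3, 8·u·v], [-4·u·v + 6·u - 1, -2·u^2 - 2·v]].
At the point, J = [[7.0000, 48.0000], [-7.0000, -22.0000]] (det J = 182.0000).
Solving J·Δ = −F gives Δ = (-1.5275, -0.4231).
Then the next iterate is (u, v)₁ = (1.4725, 1.5769).
Re-evaluating at (1.4725, 1.5769): F = (9.060398, -8.292591), so ‖F‖₂ = 12.2824.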